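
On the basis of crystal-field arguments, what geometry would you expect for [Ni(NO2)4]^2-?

Summing ligand charges against the −2 overall charge gives an oxidation state of +2 for nickel.
Nickel is a group-10 element; Ni(II) is therefore d⁸.
With 4 monodentate ligands the coordination number is 4.
Nitro (N-bound nitrite) is a strong-field ligand (high in the spectrochemical series).
A 3d d⁸ ion with strong-field ligands gains enough CFSE to favour square planar over tetrahedral.

square planar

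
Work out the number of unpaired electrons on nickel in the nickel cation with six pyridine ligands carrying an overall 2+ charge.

2 unpaired electrons

Pyridine is neutral; balancing the +2 overall charge requires Ni(II).
Ni sits in group 10, so the d-electron count is 10 − 2 = 8.
In an octahedral field the d⁸ configuration is t₂g⁶e_g² (only one arrangement possible), giving 2 unpaired electrons.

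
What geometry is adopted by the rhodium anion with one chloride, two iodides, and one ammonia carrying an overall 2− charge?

square planar

Each chloride is −1; each iodide is −1; ammonia is neutral; balancing the −2 overall charge requires Rh(I).
Rhodium is a group-9 element; Rh(I) is therefore d⁸.
With 4 monodentate ligands the coordination number is 4.
A 4d d⁸ ion has a large crystal-field splitting; square planar leaves the high-energy d_{x²−y²} orbital empty and maximises CFSE.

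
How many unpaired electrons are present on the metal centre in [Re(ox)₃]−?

Each oxalate is −2; balancing the −1 overall charge requires Re(V).
Rhenium is a group-7 element; Re(V) is therefore d².
Counting donor atoms: 3×oxalate (bidentate) → 6 donors. Coordination number = 6.
In an octahedral field the d² configuration is t₂g²e_g⁰ (only one arrangement possible), giving 2 unpaired electrons.

2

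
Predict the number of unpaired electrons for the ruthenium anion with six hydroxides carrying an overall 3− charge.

1

Each hydroxide is −1; balancing the −3 overall charge requires Ru(III).
Group 8 minus oxidation state 3 gives a d⁵ configuration.
The spin state decides the count: a 4d ion has a large Δₒ and is invariably low-spin.
An octahedral low-spin d⁵ ion is t₂g⁵e_g⁰, giving 1 unpaired electron.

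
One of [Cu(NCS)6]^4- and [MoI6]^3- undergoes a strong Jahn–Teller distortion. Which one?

[Cu(NCS)6]^4-: Ligand charges: each isothiocyanate is −1. With an overall charge of −4 the copper centre must be in the +2 oxidation state. Copper is a group-11 element; Cu(II) is therefore d⁹. The t₂g⁶e_g³ configuration has an unevenly filled e_g set; the Jahn–Teller theorem predicts a tetragonal distortion (typically axial elongation) to lift the degeneracy.
[MoI6]^3-: Summing ligand charges against the −3 overall charge gives an oxidation state of +3 for molybdenum. Molybdenum is a group-6 element; Mo(III) is therefore d³. The d³ configuration leaves the e_g set evenly filled (or empty) — no strong Jahn–Teller driving force.

[Cu(NCS)6]^4-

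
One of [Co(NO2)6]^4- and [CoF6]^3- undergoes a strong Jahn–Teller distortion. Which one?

[Co(NO2)6]^4-: Ligand charges: each nitro (N-bound nitrite) is −1. With an overall charge of −4 the cobalt centre must be in the +2 oxidation state. Co sits in group 9, so the d-electron count is 9 − 2 = 7. Nitro (N-bound nitrite) is a strong-field ligand (high in the spectrochemical series) for a first-row metal, so the complex is low-spin. The t₂g⁶e_g¹ (low-spin) configuration has an unevenly filled e_g set; the Jahn–Teller theorem predicts a tetragonal distortion (typically axial elongation) to lift the degeneracy.
[CoF6]^3-: Each fluoride is −1; balancing the −3 overall charge requires Co(III). Co sits in group 9, so the d-electron count is 9 − 3 = 6. Fluoride is the one ligand weak enough to leave Co(III) high-spin — [CoF₆]³⁻ is the classic exception. The d⁶ configuration leaves the e_g set evenly filled (or empty) — no strong Jahn–Teller driving force.

[Co(NO2)6]^4-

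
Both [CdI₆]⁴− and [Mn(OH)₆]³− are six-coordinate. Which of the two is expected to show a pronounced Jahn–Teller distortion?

[Mn(OH)₆]³−

[CdI₆]⁴−: Each iodide is −1; balancing the −4 overall charge requires Cd(II). Group 12 minus oxidation state 2 gives a d¹⁰ configuration. The d¹⁰ configuration leaves the e_g set evenly filled (or empty) — no strong Jahn–Teller driving force.
[Mn(OH)₆]³−: Each hydroxide is −1; balancing the −3 overall charge requires Mn(III). Mn sits in group 7, so the d-electron count is 7 − 3 = 4. Hydroxide is a weak-field ligand for a first-row metal, so the complex is high-spin. The t₂g³e_g¹ (high-spin) configuration has an unevenly filled e_g set; the Jahn–Teller theorem predicts a tetragonal distortion (typically axial elongation) to lift the degeneracy.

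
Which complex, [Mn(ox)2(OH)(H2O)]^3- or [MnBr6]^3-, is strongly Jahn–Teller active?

[MnBr6]^3-

[Mn(ox)2(OH)(H2O)]^3-: Each oxalate is −2; each hydroxide is −1; water is neutral; balancing the −3 overall charge requires Mn(II). Manganese is a group-7 element; Mn(II) is therefore d⁵. Hydroxide and oxalate are weak-field ligands for a first-row metal, so the complex is high-spin. The d⁵ configuration leaves the e_g set evenly filled (or empty) — no strong Jahn–Teller driving force.
[MnBr6]^3-: Each bromide is −1; balancing the −3 overall charge requires Mn(III). Manganese is a group-7 element; Mn(III) is therefore d⁴. Bromide is a weak-field ligand for a first-row metal, so the complex is high-spin. The t₂g³e_g¹ (high-spin) configuration has an unevenly filled e_g set; the Jahn–Teller theorem predicts a tetragonal distortion (typically axial elongation) to lift the degeneracy.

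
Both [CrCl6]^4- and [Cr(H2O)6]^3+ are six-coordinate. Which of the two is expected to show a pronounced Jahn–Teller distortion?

[CrCl6]^4-

[CrCl6]^4-: Ligand charges: each chloride is −1. With an overall charge of −4 the chromium centre must be in the +2 oxidation state. Chromium is a group-6 element; Cr(II) is therefore d⁴. Chloride is a weak-field ligand for a first-row metal, so the complex is high-spin. The t₂g³e_g¹ (high-spin) configuration has an unevenly filled e_g set; the Jahn–Teller theorem predicts a tetragonal distortion (typically axial elongation) to lift the degeneracy.
[Cr(H2O)6]^3+: Water is neutral; balancing the +3 overall charge requires Cr(III). Group 6 minus oxidation state 3 gives a d³ configuration. The d³ configuration leaves the e_g set evenly filled (or empty) — no strong Jahn–Teller driving force.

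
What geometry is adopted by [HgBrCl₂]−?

trigonal planar

Ligand charges: each bromide is −1; each chloride is −1. With an overall charge of −1 the mercury centre must be in the +2 oxidation state.
Group 12 minus oxidation state 2 gives a d¹⁰ configuration.
With 3 monodentate ligands the coordination number is 3.
Three ligands around a d¹⁰ centre minimise repulsion in a trigonal-planar arrangement.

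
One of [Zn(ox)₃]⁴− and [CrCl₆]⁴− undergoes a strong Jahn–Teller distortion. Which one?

[Zn(ox)₃]⁴−: Ligand charges: each oxalate is −2. With an overall charge of −4 the zinc centre must be in the +2 oxidation state. Zinc is a group-12 element; Zn(II) is therefore d¹⁰. The d¹⁰ configuration leaves the e_g set evenly filled (or empty) — no strong Jahn–Teller driving force.
[CrCl₆]⁴−: Each chloride is −1; balancing the −4 overall charge requires Cr(II). Group 6 minus oxidation state 2 gives a d⁴ configuration. Chloride is a weak-field ligand for a first-row metal, so the complex is high-spin. The t₂g³e_g¹ (high-spin) configuration has an unevenly filled e_g set; the Jahn–Teller theorem predicts a tetragonal distortion (typically axial elongation) to lift the degeneracy.

[CrCl₆]⁴−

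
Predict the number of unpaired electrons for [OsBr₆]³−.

Each bromide is −1; balancing the −3 overall charge requires Os(III).
Group 8 minus oxidation state 3 gives a d⁵ configuration.
The spin state decides the count: a 5d ion has a large Δₒ and is invariably low-spin.
An octahedral low-spin d⁵ ion is t₂g⁵e_g⁰, giving 1 unpaired electron.

1 unpaired electron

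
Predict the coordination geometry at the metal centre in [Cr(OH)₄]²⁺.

tetrahedral

Summing ligand charges against the +2 overall charge gives an oxidation state of +6 for chromium.
Chromium is a group-6 element; Cr(VI) is therefore d⁰.
With 4 monodentate ligands the coordination number is 4.
A d⁰ ion has no crystal-field stabilisation preference between square planar and tetrahedral, so four ligands adopt the sterically favoured tetrahedral geometry.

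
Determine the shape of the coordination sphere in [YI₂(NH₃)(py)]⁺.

tetrahedral

Each iodide is −1; ammonia is neutral; pyridine is neutral; balancing the +1 overall charge requires Y(III).
Y sits in group 3, so the d-electron count is 3 − 3 = 0.
Coordination number: 4.
A d⁰ ion has no crystal-field stabilisation preference between square planar and tetrahedral, so four ligands adopt the sterically favoured tetrahedral geometry.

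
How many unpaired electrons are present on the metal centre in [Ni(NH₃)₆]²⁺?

Summing ligand charges against the +2 overall charge gives an oxidation state of +2 for nickel.
Nickel is a group-10 element; Ni(II) is therefore d⁸.
In an octahedral field the d⁸ configuration is t₂g⁶e_g² (only one arrangement possible), giving 2 unpaired electrons.

2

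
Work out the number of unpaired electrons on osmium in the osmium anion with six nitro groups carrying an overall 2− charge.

Ligand charges: each nitro (N-bound nitrite) is −1. With an overall charge of −2 the osmium centre must be in the +4 oxidation state.
Group 8 minus oxidation state 4 gives a d⁴ configuration.
The spin state decides the count: a 5d ion has a large Δₒ and is invariably low-spin.
An octahedral low-spin d⁴ ion is t₂g⁴e_g⁰, giving 2 unpaired electrons.

2 unpaired electrons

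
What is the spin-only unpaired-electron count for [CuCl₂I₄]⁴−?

Summing ligand charges against the −4 overall charge gives an oxidation state of +2 for copper.
Cu sits in group 11, so the d-electron count is 11 − 2 = 9.
In an octahedral field the d⁹ configuration is t₂g⁶e_g³ (only one arrangement possible), giving 1 unpaired electron.

1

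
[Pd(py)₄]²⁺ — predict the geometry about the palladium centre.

Pyridine is neutral; balancing the +2 overall charge requires Pd(II).
Pd sits in group 10, so the d-electron count is 10 − 2 = 8.
With 4 monodentate ligands the coordination number is 4.
A 4d d⁸ ion has a large crystal-field splitting; square planar leaves the high-energy d_{x²−y²} orbital empty and maximises CFSE.

square planar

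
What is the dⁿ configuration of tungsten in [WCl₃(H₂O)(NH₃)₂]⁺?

Ligand charges: each chloride is −1; water is neutral; ammonia is neutral. With an overall charge of +1 the tungsten centre must be in the +4 oxidation state.
Tungsten is a group-6 element; W(IV) is therefore d².

d²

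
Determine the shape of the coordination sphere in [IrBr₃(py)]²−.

square planar

Ligand charges: each bromide is −1; pyridine is neutral. With an overall charge of −2 the iridium centre must be in the +1 oxidation state.
Group 9 minus oxidation state 1 gives a d⁸ configuration.
Coordination number: 4.
A 5d d⁸ ion has a large crystal-field splitting; square planar leaves the high-energy d_{x²−y²} orbital empty and maximises CFSE.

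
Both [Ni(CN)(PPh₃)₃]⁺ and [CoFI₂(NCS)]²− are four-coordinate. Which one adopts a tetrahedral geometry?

[CoFI₂(NCS)]²−

For [Ni(CN)(PPh₃)₃]⁺: Ligand charges: each cyanide is −1; triphenylphosphine is neutral. With an overall charge of +1 the nickel centre must be in the +2 oxidation state. Group 10 minus oxidation state 2 gives a d⁸ configuration. Cyanide and triphenylphosphine are strong-field ligands (high in the spectrochemical series). A 3d d⁸ ion with strong-field ligands gains enough CFSE to favour square planar over tetrahedral. → square planar.
For [CoFI₂(NCS)]²−: Summing ligand charges against the −2 overall charge gives an oxidation state of +2 for cobalt. Cobalt is a group-9 element; Co(II) is therefore d⁷. For a high-spin 3d d⁷ ion with weak-field ligands the small Δₜ gives little square-planar CFSE advantage, so four ligands adopt the sterically favoured tetrahedral geometry. → tetrahedral.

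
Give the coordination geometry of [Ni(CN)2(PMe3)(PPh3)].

Ligand charges: each cyanide is −1; trimethylphosphine is neutral; triphenylphosphine is neutral. With an overall charge of 0 the nickel centre must be in the +2 oxidation state.
Nickel is a group-10 element; Ni(II) is therefore d⁸.
With 4 monodentate ligands the coordination number is 4.
Cyanide, trimethylphosphine, and triphenylphosphine are strong-field ligands (high in the spectrochemical series).
A 3d d⁸ ion with strong-field ligands gains enough CFSE to favour square planar over tetrahedral.

square planar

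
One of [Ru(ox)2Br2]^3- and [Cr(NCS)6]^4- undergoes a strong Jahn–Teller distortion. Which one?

[Cr(NCS)6]^4-

[Ru(ox)2Br2]^3-: Each oxalate is −2; each bromide is −1; balancing the −3 overall charge requires Ru(III). Group 8 minus oxidation state 3 gives a d⁵ configuration. A 4d ion has a large Δₒ and is invariably low-spin. The d⁵ configuration leaves the e_g set evenly filled (or empty) — no strong Jahn–Teller driving force.
[Cr(NCS)6]^4-: Each isothiocyanate is −1; balancing the −4 overall charge requires Cr(II). Cr sits in group 6, so the d-electron count is 6 − 2 = 4. Isothiocyanate is a weak-field ligand for a first-row metal, so the complex is high-spin. The t₂g³e_g¹ (high-spin) configuration has an unevenly filled e_g set; the Jahn–Teller theorem predicts a tetragonal distortion (typically axial elongation) to lift the degeneracy.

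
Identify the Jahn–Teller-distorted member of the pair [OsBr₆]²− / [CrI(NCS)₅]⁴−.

[CrI(NCS)₅]⁴−

[OsBr₆]²−: Each bromide is −1; balancing the −2 overall charge requires Os(IV). Group 8 minus oxidation state 4 gives a d⁴ configuration. A 5d ion has a large Δₒ and is invariably low-spin. The d⁴ configuration leaves the e_g set evenly filled (or empty) — no strong Jahn–Teller driving force.
[CrI(NCS)₅]⁴−: Ligand charges: each iodide is −1; each isothiocyanate is −1. With an overall charge of −4 the chromium centre must be in the +2 oxidation state. Chromium is a group-6 element; Cr(II) is therefore d⁴. Iodide and isothiocyanate are weak-field ligands for a first-row metal, so the complex is high-spin. The t₂g³e_g¹ (high-spin) configuration has an unevenly filled e_g set; the Jahn–Teller theorem predicts a tetragonal distortion (typically axial elongation) to lift the degeneracy.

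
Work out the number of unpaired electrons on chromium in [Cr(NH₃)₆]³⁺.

Ammonia is neutral; balancing the +3 overall charge requires Cr(III).
Group 6 minus oxidation state 3 gives a d³ configuration.
In an octahedral field the d³ configuration is t₂g³e_g⁰ (only one arrangement possible), giving 3 unpaired electrons.

3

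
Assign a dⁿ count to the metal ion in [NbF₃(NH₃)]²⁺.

Each fluoride is −1; ammonia is neutral; balancing the +2 overall charge requires Nb(V).
Group 5 minus oxidation state 5 gives a d⁰ configuration.

d⁰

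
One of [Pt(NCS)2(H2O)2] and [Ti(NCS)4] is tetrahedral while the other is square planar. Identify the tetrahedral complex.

[Ti(NCS)4]

For [Pt(NCS)2(H2O)2]: Ligand charges: each isothiocyanate is −1; water is neutral. With an overall charge of 0 the platinum centre must be in the +2 oxidation state. Pt sits in group 10, so the d-electron count is 10 − 2 = 8. A 5d d⁸ ion has a large crystal-field splitting; square planar leaves the high-energy d_{x²−y²} orbital empty and maximises CFSE. → square planar.
For [Ti(NCS)4]: Each isothiocyanate is −1; balancing the 0 overall charge requires Ti(IV). Ti sits in group 4, so the d-electron count is 4 − 4 = 0. A d⁰ ion has no crystal-field stabilisation preference between square planar and tetrahedral, so four ligands adopt the sterically favoured tetrahedral geometry. → tetrahedral.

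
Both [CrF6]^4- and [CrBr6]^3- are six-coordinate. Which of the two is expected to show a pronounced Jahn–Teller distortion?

[CrF6]^4-

[CrF6]^4-: Ligand charges: each fluoride is −1. With an overall charge of −4 the chromium centre must be in the +2 oxidation state. Chromium is a group-6 element; Cr(II) is therefore d⁴. Fluoride is a weak-field ligand for a first-row metal, so the complex is high-spin. The t₂g³e_g¹ (high-spin) configuration has an unevenly filled e_g set; the Jahn–Teller theorem predicts a tetragonal distortion (typically axial elongation) to lift the degeneracy.
[CrBr6]^3-: Summing ligand charges against the −3 overall charge gives an oxidation state of +3 for chromium. Group 6 minus oxidation state 3 gives a d³ configuration. The d³ configuration leaves the e_g set evenly filled (or empty) — no strong Jahn–Teller driving force.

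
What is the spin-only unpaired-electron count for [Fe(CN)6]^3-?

Ligand charges: each cyanide is −1. With an overall charge of −3 the iron centre must be in the +3 oxidation state.
Iron is a group-8 element; Fe(III) is therefore d⁵.
The spin state decides the count: Cyanide is a strong-field ligand (high in the spectrochemical series) for a first-row metal, so the complex is low-spin.
An octahedral low-spin d⁵ ion is t₂g⁵e_g⁰, giving 1 unpaired electron.

1 unpaired electron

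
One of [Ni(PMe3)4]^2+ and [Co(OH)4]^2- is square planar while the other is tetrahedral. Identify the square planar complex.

For [Ni(PMe3)4]^2+: Summing ligand charges against the +2 overall charge gives an oxidation state of +2 for nickel. Nickel is a group-10 element; Ni(II) is therefore d⁸. Trimethylphosphine is a strong-field ligand (high in the spectrochemical series). A 3d d⁸ ion with strong-field ligands gains enough CFSE to favour square planar over tetrahedral. → square planar.
For [Co(OH)4]^2-: Summing ligand charges against the −2 overall charge gives an oxidation state of +2 for cobalt. Cobalt is a group-9 element; Co(II) is therefore d⁷. For a high-spin 3d d⁷ ion with weak-field ligands the small Δₜ gives little square-planar CFSE advantage, so four ligands adopt the sterically favoured tetrahedral geometry. → tetrahedral.

[Ni(PMe3)4]^2+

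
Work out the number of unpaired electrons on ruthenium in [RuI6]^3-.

1

Ligand charges: each iodide is −1. With an overall charge of −3 the ruthenium centre must be in the +3 oxidation state.
Ru sits in group 8, so the d-electron count is 8 − 3 = 5.
The spin state decides the count: a 4d ion has a large Δₒ and is invariably low-spin.
An octahedral low-spin d⁵ ion is t₂g⁵e_g⁰, giving 1 unpaired electron.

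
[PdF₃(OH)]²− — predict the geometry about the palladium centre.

square planar

Summing ligand charges against the −2 overall charge gives an oxidation state of +2 for palladium.
Group 10 minus oxidation state 2 gives a d⁸ configuration.
With 4 monodentate ligands the coordination number is 4.
A 4d d⁸ ion has a large crystal-field splitting; square planar leaves the high-energy d_{x²−y²} orbital empty and maximises CFSE.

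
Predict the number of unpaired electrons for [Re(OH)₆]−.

Each hydroxide is −1; balancing the −1 overall charge requires Re(V).
Rhenium is a group-7 element; Re(V) is therefore d².
In an octahedral field the d² configuration is t₂g²e_g⁰ (only one arrangement possible), giving 2 unpaired electrons.

2 unpaired electrons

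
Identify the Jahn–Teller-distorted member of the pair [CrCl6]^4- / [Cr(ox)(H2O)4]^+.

[CrCl6]^4-

[CrCl6]^4-: Ligand charges: each chloride is −1. With an overall charge of −4 the chromium centre must be in the +2 oxidation state. Chromium is a group-6 element; Cr(II) is therefore d⁴. Chloride is a weak-field ligand for a first-row metal, so the complex is high-spin. The t₂g³e_g¹ (high-spin) configuration has an unevenly filled e_g set; the Jahn–Teller theorem predicts a tetragonal distortion (typically axial elongation) to lift the degeneracy.
[Cr(ox)(H2O)4]^+: Summing ligand charges against the +1 overall charge gives an oxidation state of +3 for chromium. Group 6 minus oxidation state 3 gives a d³ configuration. The d³ configuration leaves the e_g set evenly filled (or empty) — no strong Jahn–Teller driving force.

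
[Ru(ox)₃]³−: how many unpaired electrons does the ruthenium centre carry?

Each oxalate is −2; balancing the −3 overall charge requires Ru(III).
Ruthenium is a group-8 element; Ru(III) is therefore d⁵.
Counting donor atoms: 3×oxalate (bidentate) → 6 donors. Coordination number = 6.
The spin state decides the count: a 4d ion has a large Δₒ and is invariably low-spin.
An octahedral low-spin d⁵ ion is t₂g⁵e_g⁰, giving 1 unpaired electron.

1 unpaired electron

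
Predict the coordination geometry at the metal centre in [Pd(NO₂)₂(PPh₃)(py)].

Summing ligand charges against the 0 overall charge gives an oxidation state of +2 for palladium.
Group 10 minus oxidation state 2 gives a d⁸ configuration.
Coordination number: 4.
A 4d d⁸ ion has a large crystal-field splitting; square planar leaves the high-energy d_{x²−y²} orbital empty and maximises CFSE.

square planar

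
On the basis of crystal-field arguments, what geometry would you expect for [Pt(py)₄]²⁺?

square planar

Ligand charges: pyridine is neutral. With an overall charge of +2 the platinum centre must be in the +2 oxidation state.
Platinum is a group-10 element; Pt(II) is therefore d⁸.
Coordination number: 4.
A 5d d⁸ ion has a large crystal-field splitting; square planar leaves the high-energy d_{x²−y²} orbital empty and maximises CFSE.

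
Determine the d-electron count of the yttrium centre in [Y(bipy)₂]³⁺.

Summing ligand charges against the +3 overall charge gives an oxidation state of +3 for yttrium.
Y sits in group 3, so the d-electron count is 3 − 3 = 0.

d0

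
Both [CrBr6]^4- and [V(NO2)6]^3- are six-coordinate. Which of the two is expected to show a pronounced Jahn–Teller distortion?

[CrBr6]^4-

[CrBr6]^4-: Each bromide is −1; balancing the −4 overall charge requires Cr(II). Group 6 minus oxidation state 2 gives a d⁴ configuration. Bromide is a weak-field ligand for a first-row metal, so the complex is high-spin. The t₂g³e_g¹ (high-spin) configuration has an unevenly filled e_g set; the Jahn–Teller theorem predicts a tetragonal distortion (typically axial elongation) to lift the degeneracy.
[V(NO2)6]^3-: Ligand charges: each nitro (N-bound nitrite) is −1. With an overall charge of −3 the vanadium centre must be in the +3 oxidation state. V sits in group 5, so the d-electron count is 5 − 3 = 2. The d² configuration leaves the e_g set evenly filled (or empty) — no strong Jahn–Teller driving force.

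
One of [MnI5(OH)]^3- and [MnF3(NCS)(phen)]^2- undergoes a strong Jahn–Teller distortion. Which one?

[MnI5(OH)]^3-

[MnI5(OH)]^3-: Summing ligand charges against the −3 overall charge gives an oxidation state of +3 for manganese. Manganese is a group-7 element; Mn(III) is therefore d⁴. Hydroxide and iodide are weak-field ligands for a first-row metal, so the complex is high-spin. The t₂g³e_g¹ (high-spin) configuration has an unevenly filled e_g set; the Jahn–Teller theorem predicts a tetragonal distortion (typically axial elongation) to lift the degeneracy.
[MnF3(NCS)(phen)]^2-: Ligand charges: each fluoride is −1; each isothiocyanate is −1; 1,10-phenanthroline is neutral. With an overall charge of −2 the manganese centre must be in the +2 oxidation state. Manganese is a group-7 element; Mn(II) is therefore d⁵. Fluoride and isothiocyanate are weak-field ligands for a first-row metal, so the complex is high-spin. The d⁵ configuration leaves the e_g set evenly filled (or empty) — no strong Jahn–Teller driving force.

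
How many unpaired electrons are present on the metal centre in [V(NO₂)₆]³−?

2

Summing ligand charges against the −3 overall charge gives an oxidation state of +3 for vanadium.
Vanadium is a group-5 element; V(III) is therefore d².
In an octahedral field the d² configuration is t₂g²e_g⁰ (only one arrangement possible), giving 2 unpaired electrons.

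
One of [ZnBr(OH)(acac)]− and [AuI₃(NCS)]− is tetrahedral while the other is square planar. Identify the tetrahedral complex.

For [ZnBr(OH)(acac)]−: Ligand charges: each bromide is −1; each hydroxide is −1; each acetylacetonate is −1. With an overall charge of −1 the zinc centre must be in the +2 oxidation state. Group 12 minus oxidation state 2 gives a d¹⁰ configuration. A d¹⁰ ion has no crystal-field stabilisation preference between square planar and tetrahedral, so four ligands adopt the sterically favoured tetrahedral geometry. → tetrahedral.
For [AuI₃(NCS)]−: Summing ligand charges against the −1 overall charge gives an oxidation state of +3 for gold. Au sits in group 11, so the d-electron count is 11 − 3 = 8. A 5d d⁸ ion has a large crystal-field splitting; square planar leaves the high-energy d_{x²−y²} orbital empty and maximises CFSE. → square planar.

[ZnBr(OH)(acac)]−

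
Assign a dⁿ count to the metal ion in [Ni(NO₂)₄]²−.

d⁸

Summing ligand charges against the −2 overall charge gives an oxidation state of +2 for nickel.
Nickel is a group-10 element; Ni(II) is therefore d⁸.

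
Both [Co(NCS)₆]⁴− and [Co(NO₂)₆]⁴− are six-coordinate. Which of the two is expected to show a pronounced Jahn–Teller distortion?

[Co(NO₂)₆]⁴−

[Co(NCS)₆]⁴−: Summing ligand charges against the −4 overall charge gives an oxidation state of +2 for cobalt. Group 9 minus oxidation state 2 gives a d⁷ configuration. Isothiocyanate is a weak-field ligand for a first-row metal, so the complex is high-spin. The d⁷ configuration leaves the e_g set evenly filled (or empty) — no strong Jahn–Teller driving force.
[Co(NO₂)₆]⁴−: Summing ligand charges against the −4 overall charge gives an oxidation state of +2 for cobalt. Co sits in group 9, so the d-electron count is 9 − 2 = 7. Nitro (N-bound nitrite) is a strong-field ligand (high in the spectrochemical series) for a first-row metal, so the complex is low-spin. The t₂g⁶e_g¹ (low-spin) configuration has an unevenly filled e_g set; the Jahn–Teller theorem predicts a tetragonal distortion (typically axial elongation) to lift the degeneracy.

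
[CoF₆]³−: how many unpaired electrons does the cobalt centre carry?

4 unpaired electrons

Ligand charges: each fluoride is −1. With an overall charge of −3 the cobalt centre must be in the +3 oxidation state.
Group 9 minus oxidation state 3 gives a d⁶ configuration.
The spin state decides the count: fluoride is the one ligand weak enough to leave Co(III) high-spin — [CoF₆]³⁻ is the classic exception.
An octahedral high-spin d⁶ ion is t₂g⁴e_g², giving 4 unpaired electrons.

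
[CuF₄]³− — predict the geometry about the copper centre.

tetrahedral

Summing ligand charges against the −3 overall charge gives an oxidation state of +1 for copper.
Copper is a group-11 element; Cu(I) is therefore d¹⁰.
Coordination number: 4.
A d¹⁰ ion has no crystal-field stabilisation preference between square planar and tetrahedral, so four ligands adopt the sterically favoured tetrahedral geometry.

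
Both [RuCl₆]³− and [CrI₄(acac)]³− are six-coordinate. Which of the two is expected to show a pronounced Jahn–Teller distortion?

[CrI₄(acac)]³−

[RuCl₆]³−: Each chloride is −1; balancing the −3 overall charge requires Ru(III). Group 8 minus oxidation state 3 gives a d⁵ configuration. A 4d ion has a large Δₒ and is invariably low-spin. The d⁵ configuration leaves the e_g set evenly filled (or empty) — no strong Jahn–Teller driving force.
[CrI₄(acac)]³−: Ligand charges: each iodide is −1; each acetylacetonate is −1. With an overall charge of −3 the chromium centre must be in the +2 oxidation state. Chromium is a group-6 element; Cr(II) is therefore d⁴. Acetylacetonate and iodide are weak-field ligands for a first-row metal, so the complex is high-spin. The t₂g³e_g¹ (high-spin) configuration has an unevenly filled e_g set; the Jahn–Teller theorem predicts a tetragonal distortion (typically axial elongation) to lift the degeneracy.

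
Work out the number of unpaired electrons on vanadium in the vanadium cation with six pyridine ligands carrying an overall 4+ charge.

1

Ligand charges: pyridine is neutral. With an overall charge of +4 the vanadium centre must be in the +4 oxidation state.
V sits in group 5, so the d-electron count is 5 − 4 = 1.
In an octahedral field the d¹ configuration is t₂g¹e_g⁰ (only one arrangement possible), giving 1 unpaired electron.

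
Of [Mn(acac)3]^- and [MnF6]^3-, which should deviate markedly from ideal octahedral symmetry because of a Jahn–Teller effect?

[MnF6]^3-

[Mn(acac)3]^-: Ligand charges: each acetylacetonate is −1. With an overall charge of −1 the manganese centre must be in the +2 oxidation state. Group 7 minus oxidation state 2 gives a d⁵ configuration. Acetylacetonate is a weak-field ligand for a first-row metal, so the complex is high-spin. The d⁵ configuration leaves the e_g set evenly filled (or empty) — no strong Jahn–Teller driving force.
[MnF6]^3-: Summing ligand charges against the −3 overall charge gives an oxidation state of +3 for manganese. Mn sits in group 7, so the d-electron count is 7 − 3 = 4. Fluoride is a weak-field ligand for a first-row metal, so the complex is high-spin. The t₂g³e_g¹ (high-spin) configuration has an unevenly filled e_g set; the Jahn–Teller theorem predicts a tetragonal distortion (typically axial elongation) to lift the degeneracy.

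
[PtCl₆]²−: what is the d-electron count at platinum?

d⁶

Each chloride is −1; balancing the −2 overall charge requires Pt(IV).
Platinum is a group-10 element; Pt(IV) is therefore d⁶.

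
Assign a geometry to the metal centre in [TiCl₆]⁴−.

Summing ligand charges against the −4 overall charge gives an oxidation state of +2 for titanium.
Ti sits in group 4, so the d-electron count is 4 − 2 = 2.
With 6 monodentate ligands the coordination number is 6.
Six donors around a single metal centre give an octahedral coordination sphere.

octahedral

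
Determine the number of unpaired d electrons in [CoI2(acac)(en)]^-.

Ligand charges: each iodide is −1; each acetylacetonate is −1; ethylenediamine is neutral. With an overall charge of −1 the cobalt centre must be in the +2 oxidation state.
Co sits in group 9, so the d-electron count is 9 − 2 = 7.
Counting donor atoms: 2×iodide (monodentate) → 2 donors; 1×acetylacetonate (bidentate) → 2 donors; 1×ethylenediamine (bidentate) → 2 donors. Coordination number = 6.
The spin state decides the count: Acetylacetonate and iodide are weak-field ligands for a first-row metal, so the complex is high-spin.
An octahedral high-spin d⁷ ion is t₂g⁵e_g², giving 3 unpaired electrons.

3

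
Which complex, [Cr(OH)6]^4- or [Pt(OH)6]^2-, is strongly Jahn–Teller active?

[Cr(OH)6]^4-: Each hydroxide is −1; balancing the −4 overall charge requires Cr(II). Chromium is a group-6 element; Cr(II) is therefore d⁴. Hydroxide is a weak-field ligand for a first-row metal, so the complex is high-spin. The t₂g³e_g¹ (high-spin) configuration has an unevenly filled e_g set; the Jahn–Teller theorem predicts a tetragonal distortion (typically axial elongation) to lift the degeneracy.
[Pt(OH)6]^2-: Summing ligand charges against the −2 overall charge gives an oxidation state of +4 for platinum. Pt sits in group 10, so the d-electron count is 10 − 4 = 6. A 5d ion has a large Δₒ and is invariably low-spin. The d⁶ configuration leaves the e_g set evenly filled (or empty) — no strong Jahn–Teller driving force.

[Cr(OH)6]^4-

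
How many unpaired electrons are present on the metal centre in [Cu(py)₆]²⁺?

Summing ligand charges against the +2 overall charge gives an oxidation state of +2 for copper.
Cu sits in group 11, so the d-electron count is 11 − 2 = 9.
In an octahedral field the d⁹ configuration is t₂g⁶e_g³ (only one arrangement possible), giving 1 unpaired electron.

1 unpaired electron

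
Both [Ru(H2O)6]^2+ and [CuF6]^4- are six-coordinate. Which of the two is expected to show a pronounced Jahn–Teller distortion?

[CuF6]^4-

[Ru(H2O)6]^2+: Summing ligand charges against the +2 overall charge gives an oxidation state of +2 for ruthenium. Group 8 minus oxidation state 2 gives a d⁶ configuration. A 4d ion has a large Δₒ and is invariably low-spin. The d⁶ configuration leaves the e_g set evenly filled (or empty) — no strong Jahn–Teller driving force.
[CuF6]^4-: Each fluoride is −1; balancing the −4 overall charge requires Cu(II). Cu sits in group 11, so the d-electron count is 11 − 2 = 9. The t₂g⁶e_g³ configuration has an unevenly filled e_g set; the Jahn–Teller theorem predicts a tetragonal distortion (typically axial elongation) to lift the degeneracy.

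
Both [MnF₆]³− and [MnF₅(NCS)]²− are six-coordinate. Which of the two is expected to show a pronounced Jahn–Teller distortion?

[MnF₆]³−

[MnF₆]³−: Each fluoride is −1; balancing the −3 overall charge requires Mn(III). Manganese is a group-7 element; Mn(III) is therefore d⁴. Fluoride is a weak-field ligand for a first-row metal, so the complex is high-spin. The t₂g³e_g¹ (high-spin) configuration has an unevenly filled e_g set; the Jahn–Teller theorem predicts a tetragonal distortion (typically axial elongation) to lift the degeneracy.
[MnF₅(NCS)]²−: Ligand charges: each fluoride is −1; each isothiocyanate is −1. With an overall charge of −2 the manganese centre must be in the +4 oxidation state. Manganese is a group-7 element; Mn(IV) is therefore d³. The d³ configuration leaves the e_g set evenly filled (or empty) — no strong Jahn–Teller driving force.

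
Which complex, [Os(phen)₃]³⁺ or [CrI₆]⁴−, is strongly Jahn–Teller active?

[Os(phen)₃]³⁺: Ligand charges: 1,10-phenanthroline is neutral. With an overall charge of +3 the osmium centre must be in the +3 oxidation state. Group 8 minus oxidation state 3 gives a d⁵ configuration. A 5d ion has a large Δₒ and is invariably low-spin. The d⁵ configuration leaves the e_g set evenly filled (or empty) — no strong Jahn–Teller driving force.
[CrI₆]⁴−: Ligand charges: each iodide is −1. With an overall charge of −4 the chromium centre must be in the +2 oxidation state. Group 6 minus oxidation state 2 gives a d⁴ configuration. Iodide is a weak-field ligand for a first-row metal, so the complex is high-spin. The t₂g³e_g¹ (high-spin) configuration has an unevenly filled e_g set; the Jahn–Teller theorem predicts a tetragonal distortion (typically axial elongation) to lift the degeneracy.

[CrI₆]⁴−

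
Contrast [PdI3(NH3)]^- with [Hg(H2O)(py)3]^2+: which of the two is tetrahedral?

For [PdI3(NH3)]^-: Summing ligand charges against the −1 overall charge gives an oxidation state of +2 for palladium. Palladium is a group-10 element; Pd(II) is therefore d⁸. A 4d d⁸ ion has a large crystal-field splitting; square planar leaves the high-energy d_{x²−y²} orbital empty and maximises CFSE. → square planar.
For [Hg(H2O)(py)3]^2+: Water is neutral; pyridine is neutral; balancing the +2 overall charge requires Hg(II). Hg sits in group 12, so the d-electron count is 12 − 2 = 10. A d¹⁰ ion has no crystal-field stabilisation preference between square planar and tetrahedral, so four ligands adopt the sterically favoured tetrahedral geometry. → tetrahedral.

[Hg(H2O)(py)3]^2+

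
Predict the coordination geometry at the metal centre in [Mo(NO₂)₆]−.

octahedral

Summing ligand charges against the −1 overall charge gives an oxidation state of +5 for molybdenum.
Group 6 minus oxidation state 5 gives a d¹ configuration.
With 6 monodentate ligands the coordination number is 6.
Six donors around a single metal centre give an octahedral coordination sphere.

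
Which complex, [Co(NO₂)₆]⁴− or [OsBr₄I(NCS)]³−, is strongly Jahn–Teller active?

[Co(NO₂)₆]⁴−: Summing ligand charges against the −4 overall charge gives an oxidation state of +2 for cobalt. Cobalt is a group-9 element; Co(II) is therefore d⁷. Nitro (N-bound nitrite) is a strong-field ligand (high in the spectrochemical series) for a first-row metal, so the complex is low-spin. The t₂g⁶e_g¹ (low-spin) configuration has an unevenly filled e_g set; the Jahn–Teller theorem predicts a tetragonal distortion (typically axial elongation) to lift the degeneracy.
[OsBr₄I(NCS)]³−: Summing ligand charges against the −3 overall charge gives an oxidation state of +3 for osmium. Osmium is a group-8 element; Os(III) is therefore d⁵. A 5d ion has a large Δₒ and is invariably low-spin. The d⁵ configuration leaves the e_g set evenly filled (or empty) — no strong Jahn–Teller driving force.

[Co(NO₂)₆]⁴−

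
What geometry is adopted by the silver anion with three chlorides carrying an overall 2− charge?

Ligand charges: each chloride is −1. With an overall charge of −2 the silver centre must be in the +1 oxidation state.
Ag sits in group 11, so the d-electron count is 11 − 1 = 10.
Coordination number: 3.
Three ligands around a d¹⁰ centre minimise repulsion in a trigonal-planar arrangement.

trigonal planar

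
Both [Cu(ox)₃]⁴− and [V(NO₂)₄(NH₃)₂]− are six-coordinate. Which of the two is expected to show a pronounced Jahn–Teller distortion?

[Cu(ox)₃]⁴−

[Cu(ox)₃]⁴−: Summing ligand charges against the −4 overall charge gives an oxidation state of +2 for copper. Cu sits in group 11, so the d-electron count is 11 − 2 = 9. The t₂g⁶e_g³ configuration has an unevenly filled e_g set; the Jahn–Teller theorem predicts a tetragonal distortion (typically axial elongation) to lift the degeneracy.
[V(NO₂)₄(NH₃)₂]−: Ligand charges: each nitro (N-bound nitrite) is −1; ammonia is neutral. With an overall charge of −1 the vanadium centre must be in the +3 oxidation state. Vanadium is a group-5 element; V(III) is therefore d². The d² configuration leaves the e_g set evenly filled (or empty) — no strong Jahn–Teller driving force.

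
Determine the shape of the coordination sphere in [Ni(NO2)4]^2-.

Each nitro (N-bound nitrite) is −1; balancing the −2 overall charge requires Ni(II).
Ni sits in group 10, so the d-electron count is 10 − 2 = 8.
Coordination number: 4.
Nitro (N-bound nitrite) is a strong-field ligand (high in the spectrochemical series).
A 3d d⁸ ion with strong-field ligands gains enough CFSE to favour square planar over tetrahedral.

square planar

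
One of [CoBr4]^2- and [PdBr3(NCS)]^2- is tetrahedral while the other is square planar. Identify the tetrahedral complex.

For [CoBr4]^2-: Each bromide is −1; balancing the −2 overall charge requires Co(II). Cobalt is a group-9 element; Co(II) is therefore d⁷. For a high-spin 3d d⁷ ion with weak-field ligands the small Δₜ gives little square-planar CFSE advantage, so four ligands adopt the sterically favoured tetrahedral geometry. → tetrahedral.
For [PdBr3(NCS)]^2-: Summing ligand charges against the −2 overall charge gives an oxidation state of +2 for palladium. Pd sits in group 10, so the d-electron count is 10 − 2 = 8. A 4d d⁸ ion has a large crystal-field splitting; square planar leaves the high-energy d_{x²−y²} orbital empty and maximises CFSE. → square planar.

[CoBr4]^2-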